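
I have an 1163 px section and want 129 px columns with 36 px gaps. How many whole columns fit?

k columns need k·129 + (k−1)·36 = k·165 − 36.
k·165 − 36 ≤ 1163 → k ≤ 1199 / 165 ≈ 7.27, so k = 7.

7 columns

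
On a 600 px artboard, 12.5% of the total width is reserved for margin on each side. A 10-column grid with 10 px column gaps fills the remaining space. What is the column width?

600 × (1 − 2·12.5%) = 600 × 75% = 450 px for the columns.
Subtracting 9 column gaps of 10 leaves 360 for 10 columns, so c = 36 px.

36 px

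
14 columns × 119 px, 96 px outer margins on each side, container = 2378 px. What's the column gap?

40 px

Inside the margins: 2378 − 192 = 2186 px.
14·119 + 13g = 2186 → 13g = 520 → g = 40 px.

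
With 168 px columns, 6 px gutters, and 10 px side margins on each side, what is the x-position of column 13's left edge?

Before column 13: the margin + 12 columns + 12 gutters.
Offset = 10 + 12·(168 + 6) = 10 + 2088 = 2098 px.

2098 px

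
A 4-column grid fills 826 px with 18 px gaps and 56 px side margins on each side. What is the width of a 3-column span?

Content width = 826 − 2·56 = 714 px.
4 columns + 3 gaps: 4c + 3·18 = 714.
4c = 714 − 54 = 660, so c = 165 px.
Span of 3: 3·165 + 2·18 = 495 + 36 = 531 px.

531 px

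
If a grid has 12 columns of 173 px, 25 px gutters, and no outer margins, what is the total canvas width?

2351 px

Canvas = 12·173 + 11·25 = 2076 + 275 = 2351 px.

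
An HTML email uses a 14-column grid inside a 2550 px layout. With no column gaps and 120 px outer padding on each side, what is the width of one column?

165 px

Inside the margins: 2550 − 240 = 2310 px.
2310 / 14 = 165 px per column.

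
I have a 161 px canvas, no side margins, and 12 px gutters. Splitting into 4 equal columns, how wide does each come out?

161 − 3·12 = 125; ÷4 gives c = 31.25 px.

31.25 px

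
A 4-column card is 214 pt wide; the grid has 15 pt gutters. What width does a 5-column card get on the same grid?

4c + 3·15 = 214 → 4c = 169 → c = 42.25 pt.
5-column span = 5·42.25 + 4·15 = 271.25 pt.

271.25 pt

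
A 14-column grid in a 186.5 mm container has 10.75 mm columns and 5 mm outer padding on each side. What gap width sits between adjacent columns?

2 mm

Take off 10 mm of margins, leaving 176.5 mm.
Columns use 150.5 mm, leaving 26 mm across 13 gaps = 2 mm each.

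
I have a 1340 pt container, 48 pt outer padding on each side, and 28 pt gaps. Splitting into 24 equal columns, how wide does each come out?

Content width = 1340 − 2·48 = 1244 pt.
Subtracting 23 gaps of 28 leaves 600 for 24 columns, so c = 25 pt.

25 pt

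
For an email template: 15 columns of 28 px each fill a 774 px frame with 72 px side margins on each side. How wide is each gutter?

15 px

Subtract both margins: 774 − 2·72 = 630 px.
15·28 + 14g = 630 → 14g = 210 → g = 15 px.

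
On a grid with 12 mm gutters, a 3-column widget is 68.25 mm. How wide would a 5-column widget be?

121.75 mm

3c + 2·12 = 68.25 → 3c = 44.25 → c = 14.75 mm.
5-column span = 5·14.75 + 4·12 = 121.75 mm.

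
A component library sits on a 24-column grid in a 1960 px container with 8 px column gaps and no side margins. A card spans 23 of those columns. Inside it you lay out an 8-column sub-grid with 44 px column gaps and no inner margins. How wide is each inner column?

24 columns + 23 column gaps: 24c + 23·8 = 1960.
24c = 1960 − 184 = 1776, so c = 74 px.
23-column span = 23·74 + 22·8 = 1878 px.
Subtracting 7 column gaps of 44 leaves 1570 for 8 columns, so d = 196.25 px.

196.25 px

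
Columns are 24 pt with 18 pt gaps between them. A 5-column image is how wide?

Span of 5: 5·24 + 4·18 = 120 + 72 = 192 pt.

192 pt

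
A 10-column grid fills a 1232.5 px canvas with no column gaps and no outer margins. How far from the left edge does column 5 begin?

493 px

With no column gaps, each column is 1232.5/10 = 123.25 px.
Before column 5: 4 columns + 4 column gaps.
Offset = 4·(123.25 + 0) = 4·123.25 = 493 px.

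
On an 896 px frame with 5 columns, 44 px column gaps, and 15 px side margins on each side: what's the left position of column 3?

379 px

Subtract both margins: 896 − 2·15 = 866 px.
5c + 4·44 = 866 → 5c = 690 → c = 138 px.
Each column+gutter stride is 182 px; 2 of them past the 15 px margin is 15 + 364 = 379 px.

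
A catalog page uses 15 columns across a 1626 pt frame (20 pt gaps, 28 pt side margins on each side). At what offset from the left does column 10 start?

Take off 56 pt of margins, leaving 1570 pt.
1570 − 14·20 = 1290; ÷15 gives c = 86 pt.
Before column 10: the margin + 9 columns + 9 gaps.
Offset = 28 + 9·(86 + 20) = 28 + 954 = 982 pt.

982 pt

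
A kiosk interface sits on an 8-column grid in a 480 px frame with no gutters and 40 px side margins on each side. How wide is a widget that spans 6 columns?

Content width = 480 − 2·40 = 400 px.
8c = 400 → c = 50 px.
With no gutters, 6 columns span 6·50 = 300 px.

300 px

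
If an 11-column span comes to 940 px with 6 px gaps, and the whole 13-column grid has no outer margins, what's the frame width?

11 columns + 10 gaps: 11c + 10·6 = 940.
11c = 940 − 60 = 880, so c = 80 px.
Summing: 1040 + 72 = 1112 px.

1112 px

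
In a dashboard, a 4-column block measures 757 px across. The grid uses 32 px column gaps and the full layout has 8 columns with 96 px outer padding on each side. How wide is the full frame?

4 columns + 3 column gaps: 4c + 3·32 = 757.
4c = 757 − 96 = 661, so c = 165.25 px.
Adding margins, columns and gutters: 192 + 1322 + 224 = 1738 px.

1738 px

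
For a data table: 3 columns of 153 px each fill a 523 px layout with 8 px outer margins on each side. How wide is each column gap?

24 px

Inside the margins: 523 − 16 = 507 px.
Columns use 459 px, leaving 48 px across 2 column gaps = 24 px each.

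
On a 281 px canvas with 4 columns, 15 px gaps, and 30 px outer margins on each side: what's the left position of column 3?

148 px

Subtract both margins: 281 − 2·30 = 221 px.
221 − 3·15 = 176; ÷4 gives c = 44 px.
Column 3 starts at margin + 2·(column + gutter) = 30 + 2·59 = 148 px.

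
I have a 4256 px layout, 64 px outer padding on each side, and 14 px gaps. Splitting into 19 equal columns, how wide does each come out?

204 px

Subtract both margins: 4256 − 2·64 = 4128 px.
Subtracting 18 gaps of 14 leaves 3876 for 19 columns, so c = 204 px.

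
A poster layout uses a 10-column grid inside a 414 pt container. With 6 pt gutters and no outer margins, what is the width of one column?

36 pt

Subtracting 9 gutters of 6 leaves 360 for 10 columns, so c = 36 pt.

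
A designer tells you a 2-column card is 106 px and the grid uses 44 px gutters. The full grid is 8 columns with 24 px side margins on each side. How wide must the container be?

604 px

106 − 1·44 = 62; ÷2 gives c = 31 px.
Total width: 2·24 + 8·31 + 7·44 = 604 px.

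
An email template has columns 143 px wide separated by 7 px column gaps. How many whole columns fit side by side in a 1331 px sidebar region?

Each extra column adds 143 + 7 = 150 px.
(1331 + 7) / 150 = 8.92, so 8 columns fit.

8 columns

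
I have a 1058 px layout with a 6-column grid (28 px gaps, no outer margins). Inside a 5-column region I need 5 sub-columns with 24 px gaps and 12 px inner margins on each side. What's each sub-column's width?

151.4 px

6 columns + 5 gaps: 6c + 5·28 = 1058.
6c = 1058 − 140 = 918, so c = 153 px.
5-column span = 5·153 + 4·28 = 877 px.
Inner content = 877 − 2·12 = 853 px.
853 − 4·24 = 757; ÷5 gives d = 151.4 px.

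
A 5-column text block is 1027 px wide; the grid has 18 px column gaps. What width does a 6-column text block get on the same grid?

1236 px

1027 − 4·18 = 955; ÷5 gives c = 191 px.
6-column span = 6·191 + 5·18 = 1236 px.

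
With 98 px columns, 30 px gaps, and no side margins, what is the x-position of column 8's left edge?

896 px

Each column+gutter stride is 128 px; with no margin, 7 of them is 896 px.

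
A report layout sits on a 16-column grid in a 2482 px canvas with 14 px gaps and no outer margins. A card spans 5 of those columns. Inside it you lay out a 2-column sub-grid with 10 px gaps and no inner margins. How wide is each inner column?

378 px

16c + 15·14 = 2482 → 16c = 2272 → c = 142 px.
Span of 5: 5·142 + 4·14 = 710 + 56 = 766 px.
Subtracting 1 gap of 10 leaves 756 for 2 columns, so d = 378 px.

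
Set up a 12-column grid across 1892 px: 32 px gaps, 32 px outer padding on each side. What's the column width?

123 px

Take off 64 px of margins, leaving 1828 px.
12c + 11·32 = 1828 → 12c = 1476 → c = 123 px.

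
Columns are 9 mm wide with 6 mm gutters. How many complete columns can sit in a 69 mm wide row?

5 columns

5 columns: 5·9 + 4·6 = 69 mm ≤ 69.
6 columns: 84 mm > 69. So 5.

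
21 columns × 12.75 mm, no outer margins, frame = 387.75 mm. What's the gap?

6 mm

Columns use 267.75 mm, leaving 120 mm across 20 gaps = 6 mm each.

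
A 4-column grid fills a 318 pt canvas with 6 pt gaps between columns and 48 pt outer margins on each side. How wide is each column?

51 pt

Take off 96 pt of margins, leaving 222 pt.
Subtracting 3 gaps of 6 leaves 204 for 4 columns, so c = 51 pt.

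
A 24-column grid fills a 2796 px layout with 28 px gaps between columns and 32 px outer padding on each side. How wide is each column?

87 px

Inside the margins: 2796 − 64 = 2732 px.
24 columns + 23 gaps: 24c + 23·28 = 2732.
24c = 2732 − 644 = 2088, so c = 87 px.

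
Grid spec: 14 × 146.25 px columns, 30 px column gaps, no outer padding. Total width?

2437.5 px

Total width: 14·146.25 + 13·30 = 2437.5 px.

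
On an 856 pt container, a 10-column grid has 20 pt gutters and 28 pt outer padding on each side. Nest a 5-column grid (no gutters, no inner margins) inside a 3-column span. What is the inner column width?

Inside the margins: 856 − 56 = 800 pt.
800 − 9·20 = 620; ÷10 gives c = 62 pt.
3 columns plus 2 gutters: 186 + 40 = 226 pt.
With no gutters, each column is 226/5 = 45.2 pt.

45.2 pt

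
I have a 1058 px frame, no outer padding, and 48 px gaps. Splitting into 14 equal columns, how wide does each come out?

1058 − 13·48 = 434; ÷14 gives c = 31 px.

31 px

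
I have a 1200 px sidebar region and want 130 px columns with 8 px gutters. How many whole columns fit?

8 columns

8 columns: 8·130 + 7·8 = 1096 px ≤ 1200.
9 columns: 1234 px > 1200. So 8.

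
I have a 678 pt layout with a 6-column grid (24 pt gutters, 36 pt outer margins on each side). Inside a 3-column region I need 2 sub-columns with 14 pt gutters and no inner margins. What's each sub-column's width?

138.5 pt

Inside the margins: 678 − 72 = 606 pt.
6 columns + 5 gutters: 6c + 5·24 = 606.
6c = 606 − 120 = 486, so c = 81 pt.
3-column span = 3·81 + 2·24 = 291 pt.
2d + 1·14 = 291 → 2d = 277 → d = 138.5 pt.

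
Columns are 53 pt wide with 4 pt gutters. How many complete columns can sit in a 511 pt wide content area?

9 columns

k columns need k·53 + (k−1)·4 = k·57 − 4.
k·57 − 4 ≤ 511 → k ≤ 515 / 57 ≈ 9.04, so k = 9.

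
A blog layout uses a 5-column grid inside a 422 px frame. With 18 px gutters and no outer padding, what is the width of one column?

70 px

422 − 4·18 = 350; ÷5 gives c = 70 px.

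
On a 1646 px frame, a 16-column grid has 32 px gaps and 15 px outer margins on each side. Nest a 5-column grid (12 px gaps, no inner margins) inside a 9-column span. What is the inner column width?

169.4 px

Subtract both margins: 1646 − 2·15 = 1616 px.
Subtracting 15 gaps of 32 leaves 1136 for 16 columns, so c = 71 px.
9 columns plus 8 gaps: 639 + 256 = 895 px.
895 − 4·12 = 847; ÷5 gives d = 169.4 px.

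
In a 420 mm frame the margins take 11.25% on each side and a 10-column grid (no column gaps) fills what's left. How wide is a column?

Margins: 11.25% × 420 = 47.25 mm each, so content = 420 − 94.5 = 325.5 mm.
With no column gaps, each column is 325.5/10 = 32.55 mm.

32.55 mm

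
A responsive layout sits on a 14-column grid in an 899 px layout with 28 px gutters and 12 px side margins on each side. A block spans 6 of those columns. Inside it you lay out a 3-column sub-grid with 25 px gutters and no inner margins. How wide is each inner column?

Inside the margins: 899 − 24 = 875 px.
875 − 13·28 = 511; ÷14 gives c = 36.5 px.
6-column span = 6·36.5 + 5·28 = 359 px.
3 columns + 2 gutters: 3d + 2·25 = 359.
3d = 359 − 50 = 309, so d = 103 px.

103 px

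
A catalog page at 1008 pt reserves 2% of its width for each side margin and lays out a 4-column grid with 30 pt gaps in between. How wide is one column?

219.42 pt

1008 × (1 − 2·2%) = 1008 × 96% = 967.68 pt for the columns.
4 columns + 3 gaps: 4c + 3·30 = 967.68.
4c = 967.68 − 90 = 877.68, so c = 219.42 pt.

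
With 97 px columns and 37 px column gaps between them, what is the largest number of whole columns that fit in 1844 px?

14 columns: 14·97 + 13·37 = 1839 px ≤ 1844.
15 columns: 1973 px > 1844. So 14.

14 columns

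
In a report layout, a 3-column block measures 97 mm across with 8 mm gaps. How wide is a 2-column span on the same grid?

62 mm

97 − 2·8 = 81; ÷3 gives c = 27 mm.
2 columns plus 1 gap: 54 + 8 = 62 mm.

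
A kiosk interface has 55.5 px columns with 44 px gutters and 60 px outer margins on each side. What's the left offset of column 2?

Before column 2: the margin + 1 column + 1 gutter.
Offset = 60 + 1·(55.5 + 44) = 60 + 99.5 = 159.5 px.

159.5 px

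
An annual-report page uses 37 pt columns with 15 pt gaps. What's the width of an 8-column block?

401 pt

8 columns plus 7 gaps: 296 + 105 = 401 pt.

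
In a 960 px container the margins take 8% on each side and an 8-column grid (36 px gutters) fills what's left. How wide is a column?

Margins: 8% × 960 = 76.8 px each, so content = 960 − 153.6 = 806.4 px.
806.4 − 7·36 = 554.4; ÷8 gives c = 69.3 px.

69.3 px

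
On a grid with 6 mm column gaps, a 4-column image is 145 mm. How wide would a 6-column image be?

145 − 3·6 = 127; ÷4 gives c = 31.75 mm.
6 columns plus 5 column gaps: 190.5 + 30 = 220.5 mm.

220.5 mm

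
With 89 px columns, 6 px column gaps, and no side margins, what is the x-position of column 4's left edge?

285 px

Each column+gutter stride is 95 px; with no margin, 3 of them is 285 px.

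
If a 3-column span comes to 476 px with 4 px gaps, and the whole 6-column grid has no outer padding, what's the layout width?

3 columns + 2 gaps: 3c + 2·4 = 476.
3c = 476 − 8 = 468, so c = 156 px.
Total width: 6·156 + 5·4 = 956 px.

956 px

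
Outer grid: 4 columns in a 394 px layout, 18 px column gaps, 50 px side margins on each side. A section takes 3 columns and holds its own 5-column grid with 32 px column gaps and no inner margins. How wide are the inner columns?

17.6 px

Take off 100 px of margins, leaving 294 px.
4 columns + 3 column gaps: 4c + 3·18 = 294.
4c = 294 − 54 = 240, so c = 60 px.
3-column span = 3·60 + 2·18 = 216 px.
5d + 4·32 = 216 → 5d = 88 → d = 17.6 px.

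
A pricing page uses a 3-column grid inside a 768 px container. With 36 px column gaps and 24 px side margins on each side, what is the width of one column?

216 px

Subtract both margins: 768 − 2·24 = 720 px.
3 columns + 2 column gaps: 3c + 2·36 = 720.
3c = 720 − 72 = 648, so c = 216 px.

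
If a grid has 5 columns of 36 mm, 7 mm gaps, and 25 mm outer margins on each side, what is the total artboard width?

258 mm

Total width: 2·25 + 5·36 + 4·7 = 258 mm.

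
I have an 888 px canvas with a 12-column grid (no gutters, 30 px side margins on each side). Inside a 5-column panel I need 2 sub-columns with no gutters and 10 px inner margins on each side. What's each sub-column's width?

162.5 px

Take off 60 px of margins, leaving 828 px.
With no gutters, each column is 828/12 = 69 px.
5-column span = 5·69 = 345 px.
Inner content = 345 − 2·10 = 325 px.
325 / 2 = 162.5 px per column.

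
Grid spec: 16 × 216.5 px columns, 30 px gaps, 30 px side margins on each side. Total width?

Artboard = 2·30 + 16·216.5 + 15·30 = 60 + 3464 + 450 = 3974 px.

3974 px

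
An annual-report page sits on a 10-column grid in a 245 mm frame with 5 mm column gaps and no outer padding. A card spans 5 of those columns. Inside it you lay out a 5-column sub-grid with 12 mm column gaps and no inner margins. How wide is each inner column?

14.4 mm

245 − 9·5 = 200; ÷10 gives c = 20 mm.
Span of 5: 5·20 + 4·5 = 100 + 20 = 120 mm.
120 − 4·12 = 72; ÷5 gives d = 14.4 mm.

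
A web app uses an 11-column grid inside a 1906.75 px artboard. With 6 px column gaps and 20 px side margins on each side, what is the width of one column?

Take off 40 px of margins, leaving 1866.75 px.
11 columns + 10 column gaps: 11c + 10·6 = 1866.75.
11c = 1866.75 − 60 = 1806.75, so c = 164.25 px.

164.25 px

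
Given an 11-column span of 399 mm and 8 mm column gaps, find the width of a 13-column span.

11 columns + 10 column gaps: 11c + 10·8 = 399.
11c = 399 − 80 = 319, so c = 29 mm.
13-column span = 13·29 + 12·8 = 473 mm.

473 mm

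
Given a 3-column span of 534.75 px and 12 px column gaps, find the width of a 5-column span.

3 columns + 2 column gaps: 3c + 2·12 = 534.75.
3c = 534.75 − 24 = 510.75, so c = 170.25 px.
5 columns plus 4 column gaps: 851.25 + 48 = 899.25 px.

899.25 px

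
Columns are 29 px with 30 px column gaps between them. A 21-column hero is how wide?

1209 px

Span of 21: 21·29 + 20·30 = 609 + 600 = 1209 px.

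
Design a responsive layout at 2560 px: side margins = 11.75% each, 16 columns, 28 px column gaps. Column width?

96.15 px

Margins: 11.75% × 2560 = 300.8 px each, so content = 2560 − 601.6 = 1958.4 px.
16c + 15·28 = 1958.4 → 16c = 1538.4 → c = 96.15 px.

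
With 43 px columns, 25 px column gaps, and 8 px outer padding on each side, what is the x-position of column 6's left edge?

Each column+gutter stride is 68 px; 5 of them past the 8 px margin is 8 + 340 = 348 px.

348 px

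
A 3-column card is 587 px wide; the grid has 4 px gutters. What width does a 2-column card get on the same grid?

3c + 2·4 = 587 → 3c = 579 → c = 193 px.
2 columns plus 1 gutter: 386 + 4 = 390 px.

390 px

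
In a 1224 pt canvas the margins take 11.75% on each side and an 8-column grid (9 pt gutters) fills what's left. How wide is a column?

Each margin = 11.75% of 1224 = 143.82 pt; content = 1224 − 2·143.82 = 936.36 pt.
8c + 7·9 = 936.36 → 8c = 873.36 → c = 109.17 pt.

109.17 pt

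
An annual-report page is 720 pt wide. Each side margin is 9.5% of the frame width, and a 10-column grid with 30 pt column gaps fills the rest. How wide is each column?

31.32 pt

Each margin = 9.5% of 720 = 68.4 pt; content = 720 − 2·68.4 = 583.2 pt.
10c + 9·30 = 583.2 → 10c = 313.2 → c = 31.32 pt.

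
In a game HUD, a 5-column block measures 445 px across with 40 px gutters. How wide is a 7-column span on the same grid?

445 − 4·40 = 285; ÷5 gives c = 57 px.
7-column span = 7·57 + 6·40 = 639 px.

639 px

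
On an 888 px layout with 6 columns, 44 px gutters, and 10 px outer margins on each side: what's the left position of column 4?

Content = 888 − 2·10 = 868 px.
6c + 5·44 = 868 → 6c = 648 → c = 108 px.
Column 4 starts at margin + 3·(column + gutter) = 10 + 3·152 = 466 px.

466 px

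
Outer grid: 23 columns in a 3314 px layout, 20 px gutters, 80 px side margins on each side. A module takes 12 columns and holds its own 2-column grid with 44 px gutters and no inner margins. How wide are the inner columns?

Inside the margins: 3314 − 160 = 3154 px.
3154 − 22·20 = 2714; ÷23 gives c = 118 px.
12 columns plus 11 gutters: 1416 + 220 = 1636 px.
2 columns + 1 gutter: 2d + 1·44 = 1636.
2d = 1636 − 44 = 1592, so d = 796 px.

796 px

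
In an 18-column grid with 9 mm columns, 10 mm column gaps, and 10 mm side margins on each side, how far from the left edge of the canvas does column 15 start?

276 mm

Before column 15: the margin + 14 columns + 14 column gaps.
Offset = 10 + 14·(9 + 10) = 10 + 266 = 276 mm.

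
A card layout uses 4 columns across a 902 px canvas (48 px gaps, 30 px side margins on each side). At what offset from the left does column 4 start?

697.5 px

Take off 60 px of margins, leaving 842 px.
4 columns + 3 gaps: 4c + 3·48 = 842.
4c = 842 − 144 = 698, so c = 174.5 px.
Before column 4: the margin + 3 columns + 3 gaps.
Offset = 30 + 3·(174.5 + 48) = 30 + 667.5 = 697.5 px.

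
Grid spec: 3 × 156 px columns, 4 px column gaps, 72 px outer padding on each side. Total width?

Total width: 2·72 + 3·156 + 2·4 = 620 px.

620 px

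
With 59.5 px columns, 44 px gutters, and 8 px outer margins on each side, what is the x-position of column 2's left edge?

111.5 px

Column 2 starts at margin + 1·(column + gutter) = 8 + 1·103.5 = 111.5 px.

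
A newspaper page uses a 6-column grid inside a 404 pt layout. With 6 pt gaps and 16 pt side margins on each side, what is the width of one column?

57 pt

Subtract both margins: 404 − 2·16 = 372 pt.
Subtracting 5 gaps of 6 leaves 342 for 6 columns, so c = 57 pt.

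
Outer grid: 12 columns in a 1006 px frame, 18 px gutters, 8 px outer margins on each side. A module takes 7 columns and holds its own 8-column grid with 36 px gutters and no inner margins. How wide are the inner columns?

39.75 px

Subtract both margins: 1006 − 2·8 = 990 px.
12c + 11·18 = 990 → 12c = 792 → c = 66 px.
Span of 7: 7·66 + 6·18 = 462 + 108 = 570 px.
Subtracting 7 gutters of 36 leaves 318 for 8 columns, so d = 39.75 px.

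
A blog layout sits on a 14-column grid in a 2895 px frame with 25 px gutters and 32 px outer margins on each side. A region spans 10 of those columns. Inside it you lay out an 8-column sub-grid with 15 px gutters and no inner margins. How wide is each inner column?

Inside the margins: 2895 − 64 = 2831 px.
Subtracting 13 gutters of 25 leaves 2506 for 14 columns, so c = 179 px.
10-column span = 10·179 + 9·25 = 2015 px.
8 columns + 7 gutters: 8d + 7·15 = 2015.
8d = 2015 − 105 = 1910, so d = 238.75 px.

238.75 px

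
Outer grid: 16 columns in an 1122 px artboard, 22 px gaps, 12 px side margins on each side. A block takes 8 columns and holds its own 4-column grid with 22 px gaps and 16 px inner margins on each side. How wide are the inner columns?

Subtract both margins: 1122 − 2·12 = 1098 px.
16 columns + 15 gaps: 16c + 15·22 = 1098.
16c = 1098 − 330 = 768, so c = 48 px.
8-column span = 8·48 + 7·22 = 538 px.
Inner content = 538 − 2·16 = 506 px.
Subtracting 3 gaps of 22 leaves 440 for 4 columns, so d = 110 px.

110 px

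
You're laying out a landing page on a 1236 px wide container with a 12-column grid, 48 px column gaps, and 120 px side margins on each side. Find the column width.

39 px

Take off 240 px of margins, leaving 996 px.
12c + 11·48 = 996 → 12c = 468 → c = 39 px.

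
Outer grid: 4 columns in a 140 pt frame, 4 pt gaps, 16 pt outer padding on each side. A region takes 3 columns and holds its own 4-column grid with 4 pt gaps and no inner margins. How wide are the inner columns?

17 pt

Subtract both margins: 140 − 2·16 = 108 pt.
4 columns + 3 gaps: 4c + 3·4 = 108.
4c = 108 − 12 = 96, so c = 24 pt.
3-column span = 3·24 + 2·4 = 80 pt.
4d + 3·4 = 80 → 4d = 68 → d = 17 pt.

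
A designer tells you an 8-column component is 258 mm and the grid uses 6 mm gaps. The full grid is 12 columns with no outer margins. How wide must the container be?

Subtracting 7 gaps of 6 leaves 216 for 8 columns, so c = 27 mm.
Summing: 324 + 66 = 390 mm.

390 mm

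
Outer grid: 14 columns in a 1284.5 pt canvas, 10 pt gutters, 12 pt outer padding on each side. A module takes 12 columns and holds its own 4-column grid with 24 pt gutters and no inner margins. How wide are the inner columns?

251.75 pt

Subtract both margins: 1284.5 − 2·12 = 1260.5 pt.
14c + 13·10 = 1260.5 → 14c = 1130.5 → c = 80.75 pt.
12-column span = 12·80.75 + 11·10 = 1079 pt.
4 columns + 3 gutters: 4d + 3·24 = 1079.
4d = 1079 − 72 = 1007, so d = 251.75 pt.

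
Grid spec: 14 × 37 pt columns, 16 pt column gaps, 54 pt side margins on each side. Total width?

Total width: 2·54 + 14·37 + 13·16 = 834 pt.

834 pt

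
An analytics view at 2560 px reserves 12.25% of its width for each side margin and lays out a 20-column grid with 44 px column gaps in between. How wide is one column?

2560 × (1 − 2·12.25%) = 2560 × 75.5% = 1932.8 px for the columns.
20 columns + 19 column gaps: 20c + 19·44 = 1932.8.
20c = 1932.8 − 836 = 1096.8, so c = 54.84 px.

54.84 px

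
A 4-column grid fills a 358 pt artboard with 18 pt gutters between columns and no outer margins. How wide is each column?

76 pt

4 columns + 3 gutters: 4c + 3·18 = 358.
4c = 358 − 54 = 304, so c = 76 pt.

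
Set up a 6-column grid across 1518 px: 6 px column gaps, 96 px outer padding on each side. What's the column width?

Take off 192 px of margins, leaving 1326 px.
1326 − 5·6 = 1296; ÷6 gives c = 216 px.

216 px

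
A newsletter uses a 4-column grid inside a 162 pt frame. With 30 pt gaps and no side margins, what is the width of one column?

18 pt

4c + 3·30 = 162 → 4c = 72 → c = 18 pt.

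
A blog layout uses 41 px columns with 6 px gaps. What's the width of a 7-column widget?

323 px

7-column span = 7·41 + 6·6 = 323 px.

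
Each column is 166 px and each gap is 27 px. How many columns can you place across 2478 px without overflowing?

12 columns

Each extra column adds 166 + 27 = 193 px.
(2478 + 27) / 193 = 12.98, so 12 columns fit.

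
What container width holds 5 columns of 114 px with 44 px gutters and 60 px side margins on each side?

Total width: 2·60 + 5·114 + 4·44 = 866 px.

866 px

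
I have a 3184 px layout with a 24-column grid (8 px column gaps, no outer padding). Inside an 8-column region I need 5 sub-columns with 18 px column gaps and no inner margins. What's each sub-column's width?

196.8 px

24 columns + 23 column gaps: 24c + 23·8 = 3184.
24c = 3184 − 184 = 3000, so c = 125 px.
Span of 8: 8·125 + 7·8 = 1000 + 56 = 1056 px.
Subtracting 4 column gaps of 18 leaves 984 for 5 columns, so d = 196.8 px.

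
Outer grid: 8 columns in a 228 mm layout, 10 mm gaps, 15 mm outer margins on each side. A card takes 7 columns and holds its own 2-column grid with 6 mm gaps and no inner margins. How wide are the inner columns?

83 mm

Inside the margins: 228 − 30 = 198 mm.
Subtracting 7 gaps of 10 leaves 128 for 8 columns, so c = 16 mm.
Span of 7: 7·16 + 6·10 = 112 + 60 = 172 mm.
2d + 1·6 = 172 → 2d = 166 → d = 83 mm.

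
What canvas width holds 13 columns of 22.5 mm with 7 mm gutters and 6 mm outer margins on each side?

Canvas = 2·6 + 13·22.5 + 12·7 = 12 + 292.5 + 84 = 388.5 mm.

388.5 mm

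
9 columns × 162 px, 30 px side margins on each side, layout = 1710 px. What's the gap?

24 px

Content width = 1710 − 2·30 = 1650 px.
9 columns take 9·162 = 1458 px; remaining 192 splits into 8 gaps.
g = 192 / 8 = 24 px.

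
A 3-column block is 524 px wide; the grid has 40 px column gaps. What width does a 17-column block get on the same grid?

3156 px

3 columns + 2 column gaps: 3c + 2·40 = 524.
3c = 524 − 80 = 444, so c = 148 px.
17 columns plus 16 column gaps: 2516 + 640 = 3156 px.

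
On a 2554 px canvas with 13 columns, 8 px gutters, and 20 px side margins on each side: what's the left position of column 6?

990 px

Subtract both margins: 2554 − 2·20 = 2514 px.
13c + 12·8 = 2514 → 13c = 2418 → c = 186 px.
Each column+gutter stride is 194 px; 5 of them past the 20 px margin is 20 + 970 = 990 px.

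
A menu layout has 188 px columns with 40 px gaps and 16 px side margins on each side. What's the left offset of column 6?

1156 px

Before column 6: the margin + 5 columns + 5 gaps.
Offset = 16 + 5·(188 + 40) = 16 + 1140 = 1156 px.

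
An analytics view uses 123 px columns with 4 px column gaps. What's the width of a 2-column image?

250 px

Span of 2: 2·123 + 1·4 = 246 + 4 = 250 px.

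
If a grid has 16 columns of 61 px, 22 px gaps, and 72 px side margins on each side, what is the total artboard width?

1450 px

Artboard = 2·72 + 16·61 + 15·22 = 144 + 976 + 330 = 1450 px.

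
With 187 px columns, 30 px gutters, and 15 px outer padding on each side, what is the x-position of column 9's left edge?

Column 9 starts at margin + 8·(column + gutter) = 15 + 8·217 = 1751 px.

1751 px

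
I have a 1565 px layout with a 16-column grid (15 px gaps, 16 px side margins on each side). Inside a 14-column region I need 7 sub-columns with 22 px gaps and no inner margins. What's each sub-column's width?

172.5 px

Take off 32 px of margins, leaving 1533 px.
16 columns + 15 gaps: 16c + 15·15 = 1533.
16c = 1533 − 225 = 1308, so c = 81.75 px.
14-column span = 14·81.75 + 13·15 = 1339.5 px.
7 columns + 6 gaps: 7d + 6·22 = 1339.5.
7d = 1339.5 − 132 = 1207.5, so d = 172.5 px.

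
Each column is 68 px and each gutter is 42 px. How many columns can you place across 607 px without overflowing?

5 columns

Each extra column adds 68 + 42 = 110 px.
(607 + 42) / 110 = 5.90, so 5 columns fit.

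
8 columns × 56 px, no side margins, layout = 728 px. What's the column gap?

40 px

8 columns take 8·56 = 448 px; remaining 280 splits into 7 column gaps.
g = 280 / 7 = 40 px.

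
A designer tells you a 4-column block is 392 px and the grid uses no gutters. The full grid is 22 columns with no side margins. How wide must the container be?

2156 px

392 / 4 = 98 px per column.
Total width: 22·98 = 2156 px.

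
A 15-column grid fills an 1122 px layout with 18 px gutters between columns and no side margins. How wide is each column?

58 px

1122 − 14·18 = 870; ÷15 gives c = 58 px.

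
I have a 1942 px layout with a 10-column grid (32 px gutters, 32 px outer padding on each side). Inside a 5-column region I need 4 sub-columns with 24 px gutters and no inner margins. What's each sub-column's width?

Take off 64 px of margins, leaving 1878 px.
10c + 9·32 = 1878 → 10c = 1590 → c = 159 px.
5 columns plus 4 gutters: 795 + 128 = 923 px.
923 − 3·24 = 851; ÷4 gives d = 212.75 px.

212.75 px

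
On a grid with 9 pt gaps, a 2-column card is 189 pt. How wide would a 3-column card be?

Subtracting 1 gap of 9 leaves 180 for 2 columns, so c = 90 pt.
Span of 3: 3·90 + 2·9 = 270 + 18 = 288 pt.

288 pt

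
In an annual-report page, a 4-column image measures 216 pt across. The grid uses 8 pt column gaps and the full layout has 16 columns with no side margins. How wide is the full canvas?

216 − 3·8 = 192; ÷4 gives c = 48 pt.
Total width: 16·48 + 15·8 = 888 pt.

888 pt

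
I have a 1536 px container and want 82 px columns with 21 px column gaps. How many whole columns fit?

15 columns

k columns need k·82 + (k−1)·21 = k·103 − 21.
k·103 − 21 ≤ 1536 → k ≤ 1557 / 103 ≈ 15.12, so k = 15.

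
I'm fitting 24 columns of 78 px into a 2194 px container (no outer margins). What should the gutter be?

14 px

Columns use 1872 px, leaving 322 px across 23 gutters = 14 px each.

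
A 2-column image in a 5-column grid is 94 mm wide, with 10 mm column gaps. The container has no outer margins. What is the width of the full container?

2 columns + 1 column gap: 2c + 1·10 = 94.
2c = 94 − 10 = 84, so c = 42 mm.
Total width: 5·42 + 4·10 = 250 mm.

250 mm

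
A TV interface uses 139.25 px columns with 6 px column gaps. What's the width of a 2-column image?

284.5 px

Span of 2: 2·139.25 + 1·6 = 278.5 + 6 = 284.5 px.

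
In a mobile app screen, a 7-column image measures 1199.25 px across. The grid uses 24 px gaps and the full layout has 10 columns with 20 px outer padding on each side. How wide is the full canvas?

1763.5 px

Subtracting 6 gaps of 24 leaves 1055.25 for 7 columns, so c = 150.75 px.
Adding margins, columns and gutters: 40 + 1507.5 + 216 = 1763.5 px.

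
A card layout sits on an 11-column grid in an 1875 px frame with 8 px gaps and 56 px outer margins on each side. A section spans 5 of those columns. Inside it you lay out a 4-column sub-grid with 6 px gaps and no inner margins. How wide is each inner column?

Subtract both margins: 1875 − 2·56 = 1763 px.
1763 − 10·8 = 1683; ÷11 gives c = 153 px.
5-column span = 5·153 + 4·8 = 797 px.
797 − 3·6 = 779; ÷4 gives d = 194.75 px.

194.75 px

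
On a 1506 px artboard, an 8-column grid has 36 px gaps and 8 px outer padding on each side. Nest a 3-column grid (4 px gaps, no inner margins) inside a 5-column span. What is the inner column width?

303.25 px

Take off 16 px of margins, leaving 1490 px.
8c + 7·36 = 1490 → 8c = 1238 → c = 154.75 px.
5-column span = 5·154.75 + 4·36 = 917.75 px.
Subtracting 2 gaps of 4 leaves 909.75 for 3 columns, so d = 303.25 px.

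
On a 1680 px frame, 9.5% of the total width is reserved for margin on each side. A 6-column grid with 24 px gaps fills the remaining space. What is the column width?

Margins: 9.5% × 1680 = 159.6 px each, so content = 1680 − 319.2 = 1360.8 px.
6 columns + 5 gaps: 6c + 5·24 = 1360.8.
6c = 1360.8 − 120 = 1240.8, so c = 206.8 px.

206.8 px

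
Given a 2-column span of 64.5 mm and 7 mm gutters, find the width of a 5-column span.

Subtracting 1 gutter of 7 leaves 57.5 for 2 columns, so c = 28.75 mm.
5 columns plus 4 gutters: 143.75 + 28 = 171.75 mm.

171.75 mm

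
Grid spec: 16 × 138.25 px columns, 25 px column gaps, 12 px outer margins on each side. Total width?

2611 px

Total width: 2·12 + 16·138.25 + 15·25 = 2611 px.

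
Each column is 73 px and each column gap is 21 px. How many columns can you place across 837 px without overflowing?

9 columns

9 columns: 9·73 + 8·21 = 825 px ≤ 837.
10 columns: 919 px > 837. So 9.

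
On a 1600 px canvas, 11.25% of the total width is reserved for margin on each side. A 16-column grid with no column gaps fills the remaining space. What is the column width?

77.5 px

1600 × (1 − 2·11.25%) = 1600 × 77.5% = 1240 px for the columns.
16c = 1240 → c = 77.5 px.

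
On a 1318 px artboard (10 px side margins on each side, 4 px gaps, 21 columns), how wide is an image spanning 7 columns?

430 px

Content width = 1318 − 2·10 = 1298 px.
21 columns + 20 gaps: 21c + 20·4 = 1298.
21c = 1298 − 80 = 1218, so c = 58 px.
7 columns plus 6 gaps: 406 + 24 = 430 px.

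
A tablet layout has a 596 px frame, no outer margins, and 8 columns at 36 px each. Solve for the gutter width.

44 px

Columns use 288 px, leaving 308 px across 7 gutters = 44 px each.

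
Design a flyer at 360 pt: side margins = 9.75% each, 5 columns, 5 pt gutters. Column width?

Each margin = 9.75% of 360 = 35.1 pt; content = 360 − 2·35.1 = 289.8 pt.
5 columns + 4 gutters: 5c + 4·5 = 289.8.
5c = 289.8 − 20 = 269.8, so c = 53.96 pt.

53.96 pt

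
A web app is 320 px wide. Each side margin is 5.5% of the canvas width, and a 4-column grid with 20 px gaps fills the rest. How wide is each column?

56.2 px

Margins: 5.5% × 320 = 17.6 px each, so content = 320 − 35.2 = 284.8 px.
Subtracting 3 gaps of 20 leaves 224.8 for 4 columns, so c = 56.2 px.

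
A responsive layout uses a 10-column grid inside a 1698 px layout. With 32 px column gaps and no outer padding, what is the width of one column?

10c + 9·32 = 1698 → 10c = 1410 → c = 141 px.

141 px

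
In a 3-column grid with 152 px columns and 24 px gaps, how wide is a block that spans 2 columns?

2-column span = 2·152 + 1·24 = 328 px.

328 px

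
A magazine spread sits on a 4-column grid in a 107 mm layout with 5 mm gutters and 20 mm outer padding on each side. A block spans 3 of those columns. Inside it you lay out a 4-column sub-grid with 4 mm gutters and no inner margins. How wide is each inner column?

9.25 mm

Take off 40 mm of margins, leaving 67 mm.
4c + 3·5 = 67 → 4c = 52 → c = 13 mm.
3 columns plus 2 gutters: 39 + 10 = 49 mm.
Subtracting 3 gutters of 4 leaves 37 for 4 columns, so d = 9.25 mm.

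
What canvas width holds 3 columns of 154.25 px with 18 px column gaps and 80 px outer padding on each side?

Canvas = 2·80 + 3·154.25 + 2·18 = 160 + 462.75 + 36 = 658.75 px.

658.75 px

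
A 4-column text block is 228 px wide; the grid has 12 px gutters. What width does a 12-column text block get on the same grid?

4 columns + 3 gutters: 4c + 3·12 = 228.
4c = 228 − 36 = 192, so c = 48 px.
12 columns plus 11 gutters: 576 + 132 = 708 px.

708 px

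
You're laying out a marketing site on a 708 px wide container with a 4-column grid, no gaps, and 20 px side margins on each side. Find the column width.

167 px

Take off 40 px of margins, leaving 668 px.
With no gaps, each column is 668/4 = 167 px.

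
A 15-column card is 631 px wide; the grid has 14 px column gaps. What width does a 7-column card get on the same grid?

Subtracting 14 column gaps of 14 leaves 435 for 15 columns, so c = 29 px.
7-column span = 7·29 + 6·14 = 287 px.

287 px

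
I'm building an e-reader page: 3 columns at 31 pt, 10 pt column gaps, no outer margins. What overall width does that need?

113 pt

Summing: 93 + 20 = 113 pt.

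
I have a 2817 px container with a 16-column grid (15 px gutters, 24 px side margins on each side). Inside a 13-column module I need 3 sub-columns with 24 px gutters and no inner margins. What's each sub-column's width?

733 px

Subtract both margins: 2817 − 2·24 = 2769 px.
16c + 15·15 = 2769 → 16c = 2544 → c = 159 px.
13 columns plus 12 gutters: 2067 + 180 = 2247 px.
3 columns + 2 gutters: 3d + 2·24 = 2247.
3d = 2247 − 48 = 2199, so d = 733 px.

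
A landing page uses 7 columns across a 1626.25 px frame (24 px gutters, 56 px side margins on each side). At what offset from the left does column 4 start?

Take off 112 px of margins, leaving 1514.25 px.
7 columns + 6 gutters: 7c + 6·24 = 1514.25.
7c = 1514.25 − 144 = 1370.25, so c = 195.75 px.
Each column+gutter stride is 219.75 px; 3 of them past the 56 px margin is 56 + 659.25 = 715.25 px.

715.25 px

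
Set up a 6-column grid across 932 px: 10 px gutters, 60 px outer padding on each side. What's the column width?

Take off 120 px of margins, leaving 812 px.
6c + 5·10 = 812 → 6c = 762 → c = 127 px.

127 px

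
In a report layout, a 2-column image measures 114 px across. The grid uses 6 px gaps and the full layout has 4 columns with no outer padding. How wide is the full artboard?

2c + 1·6 = 114 → 2c = 108 → c = 54 px.
Total width: 4·54 + 3·6 = 234 px.

234 px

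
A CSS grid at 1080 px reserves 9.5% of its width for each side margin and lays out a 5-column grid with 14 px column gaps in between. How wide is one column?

Margins: 9.5% × 1080 = 102.6 px each, so content = 1080 − 205.2 = 874.8 px.
5c + 4·14 = 874.8 → 5c = 818.8 → c = 163.76 px.

163.76 px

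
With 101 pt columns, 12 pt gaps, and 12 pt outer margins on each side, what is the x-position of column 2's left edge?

125 pt

Each column+gutter stride is 113 pt; 1 of them past the 12 pt margin is 12 + 113 = 125 pt.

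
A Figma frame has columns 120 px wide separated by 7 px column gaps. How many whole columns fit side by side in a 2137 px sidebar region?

16 columns: 16·120 + 15·7 = 2025 px ≤ 2137.
17 columns: 2152 px > 2137. So 16.

16 columns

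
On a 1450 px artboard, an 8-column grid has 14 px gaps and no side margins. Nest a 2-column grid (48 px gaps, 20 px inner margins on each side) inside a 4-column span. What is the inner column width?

315 px

1450 − 7·14 = 1352; ÷8 gives c = 169 px.
4-column span = 4·169 + 3·14 = 718 px.
Inner content = 718 − 2·20 = 678 px.
2d + 1·48 = 678 → 2d = 630 → d = 315 px.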